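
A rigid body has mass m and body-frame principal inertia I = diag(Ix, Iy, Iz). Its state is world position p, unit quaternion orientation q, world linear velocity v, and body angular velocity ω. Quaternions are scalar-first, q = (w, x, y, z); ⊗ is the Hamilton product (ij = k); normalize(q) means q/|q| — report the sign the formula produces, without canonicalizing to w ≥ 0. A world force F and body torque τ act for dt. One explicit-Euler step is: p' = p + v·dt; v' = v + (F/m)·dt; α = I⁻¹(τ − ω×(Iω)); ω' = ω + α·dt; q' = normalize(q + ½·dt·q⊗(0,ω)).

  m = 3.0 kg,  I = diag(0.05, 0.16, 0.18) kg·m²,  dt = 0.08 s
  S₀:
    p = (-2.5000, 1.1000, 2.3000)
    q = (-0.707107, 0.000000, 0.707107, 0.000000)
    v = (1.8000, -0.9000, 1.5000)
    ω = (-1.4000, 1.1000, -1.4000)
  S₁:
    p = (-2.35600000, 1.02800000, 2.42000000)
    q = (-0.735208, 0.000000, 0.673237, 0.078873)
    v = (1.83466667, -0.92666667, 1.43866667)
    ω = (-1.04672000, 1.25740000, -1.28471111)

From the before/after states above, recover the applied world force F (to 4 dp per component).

F = (1.3000, -1.0000, -2.3000)

velocity change Δv = (0.03466667, -0.02666667, -0.06133333)
applied force F = (1.3000, -1.0000, -2.3000)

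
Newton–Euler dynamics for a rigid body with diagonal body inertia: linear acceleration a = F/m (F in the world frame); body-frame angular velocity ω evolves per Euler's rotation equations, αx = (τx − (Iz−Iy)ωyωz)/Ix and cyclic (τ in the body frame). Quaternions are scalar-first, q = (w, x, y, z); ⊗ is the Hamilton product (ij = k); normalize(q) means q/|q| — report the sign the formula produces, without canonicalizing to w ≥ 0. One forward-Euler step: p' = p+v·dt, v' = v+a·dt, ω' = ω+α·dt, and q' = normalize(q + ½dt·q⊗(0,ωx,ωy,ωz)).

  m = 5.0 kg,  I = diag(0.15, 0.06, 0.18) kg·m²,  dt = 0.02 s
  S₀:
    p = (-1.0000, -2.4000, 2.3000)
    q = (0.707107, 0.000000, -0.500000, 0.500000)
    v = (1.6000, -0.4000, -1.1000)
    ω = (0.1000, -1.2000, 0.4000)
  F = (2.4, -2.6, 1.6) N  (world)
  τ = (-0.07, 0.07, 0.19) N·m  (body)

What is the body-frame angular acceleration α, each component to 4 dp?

gyro term ω×Iω = (-0.0576, -0.0012, 0.0108)
α = I⁻¹(τ − ω×Iω) = (-0.0827, 1.1867, 0.9956)

α = (-0.0827, 1.1867, 0.9956)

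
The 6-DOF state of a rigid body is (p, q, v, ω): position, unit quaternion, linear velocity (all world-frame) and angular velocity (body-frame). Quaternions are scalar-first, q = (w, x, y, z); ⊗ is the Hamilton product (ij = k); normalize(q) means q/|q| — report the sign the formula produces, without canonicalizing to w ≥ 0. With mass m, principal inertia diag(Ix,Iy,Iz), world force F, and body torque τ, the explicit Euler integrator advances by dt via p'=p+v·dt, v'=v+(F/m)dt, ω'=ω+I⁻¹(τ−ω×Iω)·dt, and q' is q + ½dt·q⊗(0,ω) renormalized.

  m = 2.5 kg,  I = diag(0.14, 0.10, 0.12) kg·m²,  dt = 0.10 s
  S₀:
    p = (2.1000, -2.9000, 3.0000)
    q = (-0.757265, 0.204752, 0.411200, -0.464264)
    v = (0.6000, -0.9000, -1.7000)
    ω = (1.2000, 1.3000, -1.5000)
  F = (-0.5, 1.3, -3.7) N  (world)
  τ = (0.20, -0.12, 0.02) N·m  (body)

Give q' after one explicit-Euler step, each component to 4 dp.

q' = (-0.8256, 0.1576, 0.3472, -0.4160)

q⊗(0,ω) = (-1.4766584, -0.9219748, -1.2344333, 0.9086351)
q' = normalize(q + ½dt·q⊗(0,ω)) = (-0.8256, 0.1576, 0.3472, -0.4160)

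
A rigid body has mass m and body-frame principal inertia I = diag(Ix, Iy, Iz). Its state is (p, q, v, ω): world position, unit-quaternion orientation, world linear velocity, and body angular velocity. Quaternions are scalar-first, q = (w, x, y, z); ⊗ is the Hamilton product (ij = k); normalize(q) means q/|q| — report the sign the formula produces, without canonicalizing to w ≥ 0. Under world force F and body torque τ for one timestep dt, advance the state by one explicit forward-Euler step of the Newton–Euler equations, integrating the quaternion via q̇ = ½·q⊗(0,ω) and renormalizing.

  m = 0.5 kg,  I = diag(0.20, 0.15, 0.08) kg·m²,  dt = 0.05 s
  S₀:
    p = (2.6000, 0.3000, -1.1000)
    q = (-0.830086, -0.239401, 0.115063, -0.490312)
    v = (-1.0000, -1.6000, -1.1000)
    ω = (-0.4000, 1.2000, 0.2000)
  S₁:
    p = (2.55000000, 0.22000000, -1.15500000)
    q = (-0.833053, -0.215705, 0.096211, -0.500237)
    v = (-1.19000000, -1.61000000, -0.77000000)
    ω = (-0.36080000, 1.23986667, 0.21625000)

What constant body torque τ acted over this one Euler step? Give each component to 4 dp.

τ = (0.1400, 0.1100, 0.0500)

rate change Δω = (0.03920000, 0.03986667, 0.01625000)
applied torque τ = (0.1400, 0.1100, 0.0500)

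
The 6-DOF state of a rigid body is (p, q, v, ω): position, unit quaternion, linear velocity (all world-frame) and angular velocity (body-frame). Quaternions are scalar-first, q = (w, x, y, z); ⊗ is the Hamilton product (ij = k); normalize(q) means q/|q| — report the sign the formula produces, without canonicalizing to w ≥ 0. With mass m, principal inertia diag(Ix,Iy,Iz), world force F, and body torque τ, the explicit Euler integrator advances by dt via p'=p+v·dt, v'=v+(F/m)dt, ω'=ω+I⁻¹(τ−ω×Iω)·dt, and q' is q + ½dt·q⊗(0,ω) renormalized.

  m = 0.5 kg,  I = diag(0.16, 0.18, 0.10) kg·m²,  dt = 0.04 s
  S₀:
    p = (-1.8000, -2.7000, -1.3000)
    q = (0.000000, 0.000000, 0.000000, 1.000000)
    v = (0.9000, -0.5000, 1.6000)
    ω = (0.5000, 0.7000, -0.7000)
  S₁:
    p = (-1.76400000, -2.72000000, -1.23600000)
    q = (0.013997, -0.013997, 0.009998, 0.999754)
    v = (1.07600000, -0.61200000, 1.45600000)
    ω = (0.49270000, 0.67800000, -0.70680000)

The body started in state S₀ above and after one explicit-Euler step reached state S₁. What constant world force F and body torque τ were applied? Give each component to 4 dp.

v₁ − v₀ = (0.17600000, -0.11200000, -0.14400000)
F = m·Δv/dt = (2.2000, -1.4000, -1.8000)
rate change Δω = (-0.00730000, -0.02200000, -0.00680000)
ω₀×(Iω₀) = (0.0392, -0.0210, 0.0070)
τ = I·(Δω/dt) + ω₀×(Iω₀) = (0.0100, -0.1200, -0.0100)

F = (2.2000, -1.4000, -1.8000)
τ = (0.0100, -0.1200, -0.0100)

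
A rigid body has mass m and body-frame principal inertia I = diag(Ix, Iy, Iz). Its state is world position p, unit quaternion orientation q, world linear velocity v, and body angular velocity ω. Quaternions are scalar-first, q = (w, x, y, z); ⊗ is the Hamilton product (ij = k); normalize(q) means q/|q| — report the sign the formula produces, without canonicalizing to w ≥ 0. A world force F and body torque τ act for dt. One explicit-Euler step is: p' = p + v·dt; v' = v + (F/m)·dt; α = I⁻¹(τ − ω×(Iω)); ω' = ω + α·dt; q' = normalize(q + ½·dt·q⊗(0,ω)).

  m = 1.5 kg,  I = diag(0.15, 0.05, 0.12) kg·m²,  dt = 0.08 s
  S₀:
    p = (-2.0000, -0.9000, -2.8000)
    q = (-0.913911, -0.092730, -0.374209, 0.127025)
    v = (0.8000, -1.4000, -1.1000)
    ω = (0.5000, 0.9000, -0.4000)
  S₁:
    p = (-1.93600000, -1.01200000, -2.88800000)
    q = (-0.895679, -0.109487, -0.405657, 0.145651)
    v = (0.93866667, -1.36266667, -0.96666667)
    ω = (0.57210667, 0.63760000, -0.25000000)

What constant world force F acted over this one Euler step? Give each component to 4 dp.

velocity change Δv = (0.13866667, 0.03733333, 0.13333333)
applied force F = (2.6000, 0.7000, 2.5000)

F = (2.6000, 0.7000, 2.5000)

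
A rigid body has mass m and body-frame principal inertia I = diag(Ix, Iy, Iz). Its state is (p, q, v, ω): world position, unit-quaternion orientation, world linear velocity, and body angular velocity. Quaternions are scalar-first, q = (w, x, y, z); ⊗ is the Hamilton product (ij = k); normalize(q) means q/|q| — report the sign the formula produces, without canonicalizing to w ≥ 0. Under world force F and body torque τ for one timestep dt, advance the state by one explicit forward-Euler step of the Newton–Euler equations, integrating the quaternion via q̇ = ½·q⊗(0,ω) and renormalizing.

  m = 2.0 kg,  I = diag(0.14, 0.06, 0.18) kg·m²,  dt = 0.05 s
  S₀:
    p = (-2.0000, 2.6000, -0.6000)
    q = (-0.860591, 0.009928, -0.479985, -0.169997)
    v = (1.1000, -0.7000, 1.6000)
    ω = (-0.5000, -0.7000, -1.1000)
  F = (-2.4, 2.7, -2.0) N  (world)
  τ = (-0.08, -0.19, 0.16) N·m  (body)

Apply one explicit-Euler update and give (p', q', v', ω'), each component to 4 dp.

ω×(Iω) gyroscopic = (0.0924, -0.0220, -0.0280)
α = I⁻¹(τ − ω×Iω) = (-1.2314, -2.8000, 1.0444)
ω + α·dt = (-0.5616, -0.8400, -1.0478)
Hamilton product q⊗(0,ω) = (-0.5180222, 0.8392811, 0.6983330, 0.6997080)
q' = normalize(q + ½dt·q⊗(0,ω)) = (-0.8730, 0.0309, -0.4622, -0.1524)
a = F/m = (-1.2000, 1.3500, -1.0000)
p + v·dt = (-1.9450, 2.5650, -0.5200)
v + (F/m)dt = (1.0400, -0.6325, 1.5500)

p' = (-1.9450, 2.5650, -0.5200)
q' = (-0.8730, 0.0309, -0.4622, -0.1524)
v' = (1.0400, -0.6325, 1.5500)
ω' = (-0.5616, -0.8400, -1.0478)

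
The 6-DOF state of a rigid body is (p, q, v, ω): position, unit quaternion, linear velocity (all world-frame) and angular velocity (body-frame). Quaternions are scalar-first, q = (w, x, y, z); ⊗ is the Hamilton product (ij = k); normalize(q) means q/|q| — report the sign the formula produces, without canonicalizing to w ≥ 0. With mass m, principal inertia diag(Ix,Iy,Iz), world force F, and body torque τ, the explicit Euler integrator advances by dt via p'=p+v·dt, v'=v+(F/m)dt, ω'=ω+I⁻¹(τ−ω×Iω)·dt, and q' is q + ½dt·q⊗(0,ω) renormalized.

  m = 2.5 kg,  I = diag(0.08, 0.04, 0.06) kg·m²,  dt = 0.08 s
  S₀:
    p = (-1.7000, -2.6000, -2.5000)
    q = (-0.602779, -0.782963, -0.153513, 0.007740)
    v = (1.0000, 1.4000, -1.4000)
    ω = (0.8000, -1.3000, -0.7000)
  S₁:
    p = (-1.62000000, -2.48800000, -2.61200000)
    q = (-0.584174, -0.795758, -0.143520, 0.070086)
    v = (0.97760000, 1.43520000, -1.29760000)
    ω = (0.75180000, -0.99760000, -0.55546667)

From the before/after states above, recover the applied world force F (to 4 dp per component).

F = (-0.7000, 1.1000, 3.2000)

Δv = v₁−v₀ = (-0.02240000, 0.03520000, 0.10240000)
F = m·Δv/dt = (-0.7000, 1.1000, 3.2000)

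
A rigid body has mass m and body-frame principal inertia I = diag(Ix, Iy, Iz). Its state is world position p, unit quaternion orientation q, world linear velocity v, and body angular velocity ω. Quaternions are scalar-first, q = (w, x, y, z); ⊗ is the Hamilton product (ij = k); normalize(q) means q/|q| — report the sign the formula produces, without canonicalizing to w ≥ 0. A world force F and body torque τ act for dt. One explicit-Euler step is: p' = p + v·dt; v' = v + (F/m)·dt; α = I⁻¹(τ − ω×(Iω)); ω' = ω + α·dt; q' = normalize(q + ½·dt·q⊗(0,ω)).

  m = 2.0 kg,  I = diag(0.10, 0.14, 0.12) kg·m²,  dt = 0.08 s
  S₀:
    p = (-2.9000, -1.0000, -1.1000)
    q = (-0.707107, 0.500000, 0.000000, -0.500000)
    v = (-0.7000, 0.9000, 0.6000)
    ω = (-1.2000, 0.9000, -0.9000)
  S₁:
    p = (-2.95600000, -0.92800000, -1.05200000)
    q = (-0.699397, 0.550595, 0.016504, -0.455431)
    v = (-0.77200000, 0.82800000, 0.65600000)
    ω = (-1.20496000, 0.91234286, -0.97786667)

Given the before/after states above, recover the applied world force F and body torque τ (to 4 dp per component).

F = (-1.8000, -1.8000, 1.4000)
τ = (0.0100, 0.0000, -0.1600)

rate change Δω = (-0.00496000, 0.01234286, -0.07786667)
applied torque τ = (0.0100, 0.0000, -0.1600)
v₁ − v₀ = (-0.07200000, -0.07200000, 0.05600000)
applied force F = (-1.8000, -1.8000, 1.4000)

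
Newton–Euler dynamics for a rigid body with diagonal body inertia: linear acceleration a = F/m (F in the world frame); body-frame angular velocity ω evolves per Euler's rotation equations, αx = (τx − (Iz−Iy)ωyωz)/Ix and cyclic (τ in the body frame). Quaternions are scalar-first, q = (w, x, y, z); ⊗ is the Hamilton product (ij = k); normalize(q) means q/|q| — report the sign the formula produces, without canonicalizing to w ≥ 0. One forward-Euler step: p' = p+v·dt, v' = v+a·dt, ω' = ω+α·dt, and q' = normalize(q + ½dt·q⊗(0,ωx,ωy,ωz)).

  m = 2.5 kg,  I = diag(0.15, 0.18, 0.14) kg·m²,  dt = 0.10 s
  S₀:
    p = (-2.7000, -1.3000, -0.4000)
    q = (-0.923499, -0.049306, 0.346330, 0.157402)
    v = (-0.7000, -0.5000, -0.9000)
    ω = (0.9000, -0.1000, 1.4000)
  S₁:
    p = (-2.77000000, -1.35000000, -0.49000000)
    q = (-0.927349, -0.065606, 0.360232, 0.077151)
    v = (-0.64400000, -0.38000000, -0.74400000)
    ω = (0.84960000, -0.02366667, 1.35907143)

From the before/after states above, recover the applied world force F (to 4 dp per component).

F = (1.4000, 3.0000, 3.9000)

velocity change Δv = (0.05600000, 0.12000000, 0.15600000)
F = m·Δv/dt = (1.4000, 3.0000, 3.9000)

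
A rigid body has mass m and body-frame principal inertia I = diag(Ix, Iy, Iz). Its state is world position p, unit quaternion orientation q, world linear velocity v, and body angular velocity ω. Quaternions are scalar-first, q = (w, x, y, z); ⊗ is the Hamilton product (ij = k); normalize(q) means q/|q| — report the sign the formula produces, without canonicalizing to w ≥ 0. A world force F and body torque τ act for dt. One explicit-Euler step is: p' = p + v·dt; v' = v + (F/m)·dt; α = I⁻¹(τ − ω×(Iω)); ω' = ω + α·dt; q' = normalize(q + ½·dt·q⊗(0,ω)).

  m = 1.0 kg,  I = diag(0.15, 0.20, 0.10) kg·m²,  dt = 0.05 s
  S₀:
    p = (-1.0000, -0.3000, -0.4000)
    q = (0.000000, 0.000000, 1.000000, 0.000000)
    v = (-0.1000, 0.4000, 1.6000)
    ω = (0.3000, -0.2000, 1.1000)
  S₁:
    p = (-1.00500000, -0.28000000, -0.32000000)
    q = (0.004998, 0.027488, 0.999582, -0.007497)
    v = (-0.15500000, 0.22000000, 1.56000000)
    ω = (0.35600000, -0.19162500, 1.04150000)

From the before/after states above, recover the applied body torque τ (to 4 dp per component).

Δω = ω₁−ω₀ = (0.05600000, 0.00837500, -0.05850000)
I·α + gyro = (0.1900, 0.0500, -0.1200)

τ = (0.1900, 0.0500, -0.1200)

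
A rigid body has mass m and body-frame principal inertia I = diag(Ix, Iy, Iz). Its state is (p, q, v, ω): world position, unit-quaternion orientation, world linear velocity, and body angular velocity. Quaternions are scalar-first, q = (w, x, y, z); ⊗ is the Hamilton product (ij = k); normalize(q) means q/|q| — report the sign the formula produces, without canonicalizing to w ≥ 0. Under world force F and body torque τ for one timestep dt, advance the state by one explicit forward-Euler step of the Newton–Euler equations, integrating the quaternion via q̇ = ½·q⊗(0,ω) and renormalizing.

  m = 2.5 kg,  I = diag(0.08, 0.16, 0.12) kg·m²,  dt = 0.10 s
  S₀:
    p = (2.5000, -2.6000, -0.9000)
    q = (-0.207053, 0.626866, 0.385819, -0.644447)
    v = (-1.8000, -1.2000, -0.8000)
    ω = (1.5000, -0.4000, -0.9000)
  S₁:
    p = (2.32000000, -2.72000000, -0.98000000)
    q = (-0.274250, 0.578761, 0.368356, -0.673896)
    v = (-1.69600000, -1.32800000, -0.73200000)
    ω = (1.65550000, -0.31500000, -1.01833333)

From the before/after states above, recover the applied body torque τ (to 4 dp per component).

Δω = ω₁−ω₀ = (0.15550000, 0.08500000, -0.11833333)
precession coupling = (-0.0144, 0.0540, -0.0480)
I·α + gyro = (0.1100, 0.1900, -0.1900)

τ = (0.1100, 0.1900, -0.1900)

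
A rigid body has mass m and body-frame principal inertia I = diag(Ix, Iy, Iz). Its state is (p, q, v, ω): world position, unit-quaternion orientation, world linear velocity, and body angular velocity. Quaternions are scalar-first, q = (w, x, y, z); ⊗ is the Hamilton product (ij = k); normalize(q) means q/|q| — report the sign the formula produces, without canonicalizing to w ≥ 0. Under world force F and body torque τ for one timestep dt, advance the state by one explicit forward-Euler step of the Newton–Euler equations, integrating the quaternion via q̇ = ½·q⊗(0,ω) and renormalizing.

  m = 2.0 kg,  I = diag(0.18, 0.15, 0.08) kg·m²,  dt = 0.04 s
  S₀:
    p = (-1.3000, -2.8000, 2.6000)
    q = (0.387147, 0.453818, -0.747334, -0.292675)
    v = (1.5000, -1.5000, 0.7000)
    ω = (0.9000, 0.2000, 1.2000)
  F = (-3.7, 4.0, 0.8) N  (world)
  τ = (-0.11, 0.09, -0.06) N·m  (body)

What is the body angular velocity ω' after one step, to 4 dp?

ω' = (0.8793, 0.1952, 1.1727)

gyro term ω×Iω = (-0.0168, 0.1080, -0.0054)
(τ − ω×Iω)/I = (-0.5178, -0.1200, -0.6825)
new body rate ω' = (0.8793, 0.1952, 1.1727)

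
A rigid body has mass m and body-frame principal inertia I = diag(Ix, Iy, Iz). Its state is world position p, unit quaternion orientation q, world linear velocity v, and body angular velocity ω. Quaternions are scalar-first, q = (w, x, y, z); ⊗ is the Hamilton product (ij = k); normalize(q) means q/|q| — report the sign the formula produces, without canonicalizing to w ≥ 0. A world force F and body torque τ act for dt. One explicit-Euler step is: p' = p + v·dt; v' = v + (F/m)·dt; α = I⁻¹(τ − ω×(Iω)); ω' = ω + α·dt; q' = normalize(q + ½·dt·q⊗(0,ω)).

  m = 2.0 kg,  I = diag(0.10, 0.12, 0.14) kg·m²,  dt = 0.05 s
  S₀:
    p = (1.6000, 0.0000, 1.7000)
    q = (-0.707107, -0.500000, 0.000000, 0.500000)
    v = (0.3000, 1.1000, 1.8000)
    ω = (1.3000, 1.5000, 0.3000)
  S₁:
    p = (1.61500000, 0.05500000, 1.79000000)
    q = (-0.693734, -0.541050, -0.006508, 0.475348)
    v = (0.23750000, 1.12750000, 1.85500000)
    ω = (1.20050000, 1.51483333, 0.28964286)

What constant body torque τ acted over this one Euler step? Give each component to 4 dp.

τ = (-0.1900, 0.0200, 0.0100)

Δω = ω₁−ω₀ = (-0.09950000, 0.01483333, -0.01035714)
ω₀×(Iω₀) = (0.0090, -0.0156, 0.0390)
applied torque τ = (-0.1900, 0.0200, 0.0100)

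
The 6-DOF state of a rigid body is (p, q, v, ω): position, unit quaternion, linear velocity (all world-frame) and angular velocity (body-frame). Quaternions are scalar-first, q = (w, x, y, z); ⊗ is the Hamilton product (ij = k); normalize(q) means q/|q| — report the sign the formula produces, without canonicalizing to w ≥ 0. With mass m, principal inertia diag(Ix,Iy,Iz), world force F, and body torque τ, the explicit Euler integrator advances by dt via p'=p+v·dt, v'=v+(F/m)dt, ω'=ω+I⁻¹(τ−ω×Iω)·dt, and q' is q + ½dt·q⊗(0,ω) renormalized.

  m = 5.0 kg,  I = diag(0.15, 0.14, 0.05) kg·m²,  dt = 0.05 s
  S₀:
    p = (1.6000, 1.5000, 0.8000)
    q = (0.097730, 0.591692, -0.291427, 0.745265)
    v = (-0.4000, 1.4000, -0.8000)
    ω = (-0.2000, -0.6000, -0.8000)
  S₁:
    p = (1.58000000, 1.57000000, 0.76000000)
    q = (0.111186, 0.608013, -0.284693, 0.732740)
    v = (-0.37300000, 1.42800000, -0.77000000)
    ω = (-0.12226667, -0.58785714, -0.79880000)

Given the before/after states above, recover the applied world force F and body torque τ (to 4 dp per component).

F = (2.7000, 2.8000, 3.0000)
τ = (0.1900, 0.0500, 0.0000)

Δω = ω₁−ω₀ = (0.07773333, 0.01214286, 0.00120000)
ω₀×(Iω₀) = (-0.0432, 0.0160, -0.0012)
applied torque τ = (0.1900, 0.0500, 0.0000)
velocity change Δv = (0.02700000, 0.02800000, 0.03000000)
applied force F = (2.7000, 2.8000, 3.0000)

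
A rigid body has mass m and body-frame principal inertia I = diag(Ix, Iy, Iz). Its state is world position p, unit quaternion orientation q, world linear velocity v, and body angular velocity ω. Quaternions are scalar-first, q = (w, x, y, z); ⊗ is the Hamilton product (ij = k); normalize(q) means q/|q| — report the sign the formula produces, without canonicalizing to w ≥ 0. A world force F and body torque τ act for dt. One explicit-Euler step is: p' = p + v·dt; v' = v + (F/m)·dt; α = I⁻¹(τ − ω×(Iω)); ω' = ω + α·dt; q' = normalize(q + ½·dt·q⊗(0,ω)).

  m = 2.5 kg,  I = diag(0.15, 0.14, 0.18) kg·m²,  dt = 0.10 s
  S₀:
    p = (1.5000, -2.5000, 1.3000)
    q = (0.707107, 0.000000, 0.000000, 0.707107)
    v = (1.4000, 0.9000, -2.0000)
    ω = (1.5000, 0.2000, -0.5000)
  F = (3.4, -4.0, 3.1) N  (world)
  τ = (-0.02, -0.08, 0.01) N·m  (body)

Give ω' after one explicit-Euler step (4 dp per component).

precession coupling ω×(Iω) = (-0.0040, 0.0225, -0.0030)
(τ − ω×Iω)/I = (-0.1067, -0.7321, 0.0722)
new body rate ω' = (1.4893, 0.1268, -0.4928)

ω' = (1.4893, 0.1268, -0.4928)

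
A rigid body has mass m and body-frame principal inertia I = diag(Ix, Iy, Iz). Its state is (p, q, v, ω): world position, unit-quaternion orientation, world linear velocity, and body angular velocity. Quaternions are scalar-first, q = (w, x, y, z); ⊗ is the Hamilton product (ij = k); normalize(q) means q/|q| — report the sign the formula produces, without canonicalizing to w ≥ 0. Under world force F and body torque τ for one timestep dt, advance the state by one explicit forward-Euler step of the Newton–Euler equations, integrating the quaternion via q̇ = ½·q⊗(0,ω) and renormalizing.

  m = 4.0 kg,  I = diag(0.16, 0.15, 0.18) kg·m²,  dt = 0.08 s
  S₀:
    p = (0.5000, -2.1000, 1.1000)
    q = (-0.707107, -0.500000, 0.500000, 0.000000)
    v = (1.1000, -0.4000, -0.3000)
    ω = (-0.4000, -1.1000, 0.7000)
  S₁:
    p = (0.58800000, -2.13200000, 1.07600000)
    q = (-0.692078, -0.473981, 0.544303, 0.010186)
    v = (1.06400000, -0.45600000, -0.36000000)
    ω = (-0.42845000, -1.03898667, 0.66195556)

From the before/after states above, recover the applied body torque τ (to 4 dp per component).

τ = (-0.0800, 0.1200, -0.0900)

ω₁ − ω₀ = (-0.02845000, 0.06101333, -0.03804444)
ω₀×(Iω₀) = (-0.0231, 0.0056, -0.0044)
τ = I·(Δω/dt) + ω₀×(Iω₀) = (-0.0800, 0.1200, -0.0900)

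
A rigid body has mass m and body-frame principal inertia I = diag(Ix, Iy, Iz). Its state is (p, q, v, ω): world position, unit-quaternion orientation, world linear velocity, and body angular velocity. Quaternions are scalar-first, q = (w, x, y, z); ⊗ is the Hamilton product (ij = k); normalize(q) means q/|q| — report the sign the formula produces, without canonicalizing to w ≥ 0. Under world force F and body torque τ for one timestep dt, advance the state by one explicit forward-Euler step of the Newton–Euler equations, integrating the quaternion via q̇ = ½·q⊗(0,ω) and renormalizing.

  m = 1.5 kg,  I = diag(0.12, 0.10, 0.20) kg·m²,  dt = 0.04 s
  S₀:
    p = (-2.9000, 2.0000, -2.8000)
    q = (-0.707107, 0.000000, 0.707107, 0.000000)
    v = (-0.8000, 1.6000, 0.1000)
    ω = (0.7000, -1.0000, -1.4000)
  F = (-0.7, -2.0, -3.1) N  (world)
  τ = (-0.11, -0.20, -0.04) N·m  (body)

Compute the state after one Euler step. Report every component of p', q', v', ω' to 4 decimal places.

α = I⁻¹(τ − ω×Iω) = (-2.0833, -2.7840, -0.2700)
new body rate ω' = (0.6167, -1.1114, -1.4108)
2q̇ = q⊗(0,ω) = (0.7071070, -1.4849247, 0.7071070, 0.4949749)
updated quaternion q' = (-0.6925, -0.0297, 0.7208, 0.0099)
p' = p + v·dt = (-2.9320, 2.0640, -2.7960)
v + (F/m)dt = (-0.8187, 1.5467, 0.0173)

p' = (-2.9320, 2.0640, -2.7960)
q' = (-0.6925, -0.0297, 0.7208, 0.0099)
v' = (-0.8187, 1.5467, 0.0173)
ω' = (0.6167, -1.1114, -1.4108)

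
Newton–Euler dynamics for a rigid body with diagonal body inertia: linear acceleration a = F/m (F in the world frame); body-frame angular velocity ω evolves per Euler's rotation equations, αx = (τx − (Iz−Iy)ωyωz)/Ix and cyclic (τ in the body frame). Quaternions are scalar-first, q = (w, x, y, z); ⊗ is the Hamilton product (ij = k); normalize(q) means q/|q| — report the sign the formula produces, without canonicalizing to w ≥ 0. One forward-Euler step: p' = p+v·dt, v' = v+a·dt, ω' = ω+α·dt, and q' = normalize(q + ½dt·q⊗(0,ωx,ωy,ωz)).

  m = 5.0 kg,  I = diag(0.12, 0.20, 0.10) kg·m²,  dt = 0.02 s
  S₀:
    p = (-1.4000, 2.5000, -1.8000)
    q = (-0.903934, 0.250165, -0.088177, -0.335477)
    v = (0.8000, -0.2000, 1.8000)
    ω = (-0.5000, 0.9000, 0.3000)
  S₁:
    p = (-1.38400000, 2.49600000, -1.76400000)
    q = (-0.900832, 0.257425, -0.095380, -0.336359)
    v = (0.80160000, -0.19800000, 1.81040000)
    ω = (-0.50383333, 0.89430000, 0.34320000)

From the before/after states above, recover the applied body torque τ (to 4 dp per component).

τ = (-0.0500, -0.0600, 0.1800)

Δω = ω₁−ω₀ = (-0.00383333, -0.00570000, 0.04320000)
ω₀×(Iω₀) = (-0.0270, -0.0030, -0.0360)
I·α + gyro = (-0.0500, -0.0600, 0.1800)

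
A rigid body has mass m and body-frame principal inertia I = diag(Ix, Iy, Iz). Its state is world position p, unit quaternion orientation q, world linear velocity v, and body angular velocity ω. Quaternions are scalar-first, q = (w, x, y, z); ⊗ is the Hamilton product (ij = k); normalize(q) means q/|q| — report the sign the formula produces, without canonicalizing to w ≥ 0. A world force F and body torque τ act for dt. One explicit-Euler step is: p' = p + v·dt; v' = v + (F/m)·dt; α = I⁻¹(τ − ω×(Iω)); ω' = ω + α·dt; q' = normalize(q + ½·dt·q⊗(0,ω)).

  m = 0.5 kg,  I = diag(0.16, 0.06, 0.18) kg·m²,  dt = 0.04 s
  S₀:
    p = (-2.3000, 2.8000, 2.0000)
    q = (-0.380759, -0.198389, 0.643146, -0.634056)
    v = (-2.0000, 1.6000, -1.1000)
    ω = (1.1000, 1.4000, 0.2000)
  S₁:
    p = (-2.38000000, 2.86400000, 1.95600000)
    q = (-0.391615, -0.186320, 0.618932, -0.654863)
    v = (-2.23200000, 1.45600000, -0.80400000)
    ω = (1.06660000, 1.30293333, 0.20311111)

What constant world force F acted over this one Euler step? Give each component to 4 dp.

F = (-2.9000, -1.8000, 3.7000)

v₁ − v₀ = (-0.23200000, -0.14400000, 0.29600000)
m·(v₁−v₀)/dt = (-2.9000, -1.8000, 3.7000)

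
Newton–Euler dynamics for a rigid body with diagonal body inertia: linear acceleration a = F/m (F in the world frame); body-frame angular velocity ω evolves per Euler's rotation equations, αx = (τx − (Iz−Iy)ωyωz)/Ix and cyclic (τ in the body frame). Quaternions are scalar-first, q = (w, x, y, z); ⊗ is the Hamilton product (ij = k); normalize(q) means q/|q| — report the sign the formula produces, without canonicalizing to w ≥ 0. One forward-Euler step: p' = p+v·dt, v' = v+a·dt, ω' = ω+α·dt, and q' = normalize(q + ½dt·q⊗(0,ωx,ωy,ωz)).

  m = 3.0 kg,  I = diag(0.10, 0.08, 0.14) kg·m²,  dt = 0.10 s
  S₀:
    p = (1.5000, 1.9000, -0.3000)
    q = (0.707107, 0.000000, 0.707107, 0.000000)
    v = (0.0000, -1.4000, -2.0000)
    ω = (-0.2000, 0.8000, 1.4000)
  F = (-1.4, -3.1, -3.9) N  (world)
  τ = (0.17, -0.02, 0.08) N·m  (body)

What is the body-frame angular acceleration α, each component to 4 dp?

α = (1.0280, -0.3900, 0.5486)

precession coupling ω×(Iω) = (0.0672, 0.0112, 0.0032)
angular accel α = (1.0280, -0.3900, 0.5486)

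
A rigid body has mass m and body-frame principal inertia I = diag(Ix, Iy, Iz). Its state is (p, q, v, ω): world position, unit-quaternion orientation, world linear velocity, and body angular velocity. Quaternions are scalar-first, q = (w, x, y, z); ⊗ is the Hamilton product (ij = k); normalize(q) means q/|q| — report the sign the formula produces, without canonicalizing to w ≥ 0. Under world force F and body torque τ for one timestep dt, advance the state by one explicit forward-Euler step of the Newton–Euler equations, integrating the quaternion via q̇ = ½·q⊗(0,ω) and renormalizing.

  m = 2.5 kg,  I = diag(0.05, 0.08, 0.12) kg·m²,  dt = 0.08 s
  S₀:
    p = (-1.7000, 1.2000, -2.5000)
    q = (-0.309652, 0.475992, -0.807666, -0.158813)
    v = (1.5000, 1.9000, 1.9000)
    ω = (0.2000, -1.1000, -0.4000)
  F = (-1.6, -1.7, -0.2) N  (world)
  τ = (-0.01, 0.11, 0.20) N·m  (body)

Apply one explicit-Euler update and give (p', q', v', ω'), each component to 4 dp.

gyro term ω×Iω = (0.0176, 0.0056, -0.0066)
(τ − ω×Iω)/I = (-0.5520, 1.3050, 1.7217)
new body rate ω' = (0.1558, -0.9956, -0.2623)
Hamilton product q⊗(0,ω) = (-1.0471562, 0.0864417, 0.4992514, -0.2381972)
q' = normalize(q + ½dt·q⊗(0,ω)) = (-0.3511, 0.4789, -0.7868, -0.1682)
a = F/m = (-0.6400, -0.6800, -0.0800)
p' = p + v·dt = (-1.5800, 1.3520, -2.3480)
new velocity v' = (1.4488, 1.8456, 1.8936)

p' = (-1.5800, 1.3520, -2.3480)
q' = (-0.3511, 0.4789, -0.7868, -0.1682)
v' = (1.4488, 1.8456, 1.8936)
ω' = (0.1558, -0.9956, -0.2623)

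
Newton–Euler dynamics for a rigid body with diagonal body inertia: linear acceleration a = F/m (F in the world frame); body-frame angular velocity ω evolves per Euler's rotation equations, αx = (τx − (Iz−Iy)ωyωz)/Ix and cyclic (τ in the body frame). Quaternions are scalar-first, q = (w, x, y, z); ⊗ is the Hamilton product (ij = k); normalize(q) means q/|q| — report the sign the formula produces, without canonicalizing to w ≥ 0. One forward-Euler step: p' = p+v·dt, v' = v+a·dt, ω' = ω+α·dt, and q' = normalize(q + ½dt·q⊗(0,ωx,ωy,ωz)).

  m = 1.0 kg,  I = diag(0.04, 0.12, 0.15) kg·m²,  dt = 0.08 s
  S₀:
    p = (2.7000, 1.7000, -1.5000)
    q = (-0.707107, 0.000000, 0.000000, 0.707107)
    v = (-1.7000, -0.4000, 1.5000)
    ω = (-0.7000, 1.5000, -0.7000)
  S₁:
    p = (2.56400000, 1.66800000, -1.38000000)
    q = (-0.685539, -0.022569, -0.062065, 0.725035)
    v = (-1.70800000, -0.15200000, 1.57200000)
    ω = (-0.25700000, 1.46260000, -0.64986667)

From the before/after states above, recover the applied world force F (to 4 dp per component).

v₁ − v₀ = (-0.00800000, 0.24800000, 0.07200000)
F = m·Δv/dt = (-0.1000, 3.1000, 0.9000)

F = (-0.1000, 3.1000, 0.9000)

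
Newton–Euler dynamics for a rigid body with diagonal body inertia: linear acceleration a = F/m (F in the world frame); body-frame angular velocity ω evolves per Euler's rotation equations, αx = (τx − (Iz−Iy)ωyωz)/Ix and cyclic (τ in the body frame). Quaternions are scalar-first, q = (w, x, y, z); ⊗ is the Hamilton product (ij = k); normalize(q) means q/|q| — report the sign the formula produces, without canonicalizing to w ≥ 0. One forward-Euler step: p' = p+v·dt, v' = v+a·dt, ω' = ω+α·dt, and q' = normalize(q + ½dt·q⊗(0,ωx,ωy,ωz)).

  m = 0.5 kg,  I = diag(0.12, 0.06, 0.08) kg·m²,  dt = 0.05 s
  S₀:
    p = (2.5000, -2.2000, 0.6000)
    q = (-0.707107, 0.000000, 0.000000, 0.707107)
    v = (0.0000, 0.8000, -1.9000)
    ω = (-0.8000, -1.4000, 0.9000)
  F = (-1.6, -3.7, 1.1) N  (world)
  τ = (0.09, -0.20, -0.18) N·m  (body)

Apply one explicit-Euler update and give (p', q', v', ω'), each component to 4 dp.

p' = (2.5000, -2.1600, 0.5050)
q' = (-0.7222, 0.0388, 0.0106, 0.6905)
v' = (-0.1600, 0.4300, -1.7900)
ω' = (-0.7520, -1.5427, 0.8295)

(τ − ω×Iω)/I = (0.9600, -2.8533, -1.4100)
ω' = ω + α·dt = (-0.7520, -1.5427, 0.8295)
Hamilton product q⊗(0,ω) = (-0.6363963, 1.5556354, 0.4242642, -0.6363963)
q + ½dt·q⊗(0,ω), renormalized = (-0.7222, 0.0388, 0.0106, 0.6905)
p + v·dt = (2.5000, -2.1600, 0.5050)
v' = v + a·dt = (-0.1600, 0.4300, -1.7900)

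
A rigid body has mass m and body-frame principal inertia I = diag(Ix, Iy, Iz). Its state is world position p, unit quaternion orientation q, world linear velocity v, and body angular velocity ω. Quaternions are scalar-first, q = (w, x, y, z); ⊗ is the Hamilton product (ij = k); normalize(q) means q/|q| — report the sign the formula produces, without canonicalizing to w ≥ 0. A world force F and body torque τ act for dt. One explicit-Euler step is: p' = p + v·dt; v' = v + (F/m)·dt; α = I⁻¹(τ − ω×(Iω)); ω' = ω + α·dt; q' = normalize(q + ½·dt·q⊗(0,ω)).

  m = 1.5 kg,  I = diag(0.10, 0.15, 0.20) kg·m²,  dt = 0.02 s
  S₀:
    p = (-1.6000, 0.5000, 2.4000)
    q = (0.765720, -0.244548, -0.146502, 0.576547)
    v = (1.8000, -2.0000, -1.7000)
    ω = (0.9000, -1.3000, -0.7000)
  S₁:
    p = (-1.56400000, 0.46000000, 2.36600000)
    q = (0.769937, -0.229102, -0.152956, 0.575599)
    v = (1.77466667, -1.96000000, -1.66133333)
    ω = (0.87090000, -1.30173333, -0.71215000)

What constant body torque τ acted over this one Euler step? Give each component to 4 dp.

ω₁ − ω₀ = (-0.02910000, -0.00173333, -0.01215000)
I·α + gyro = (-0.1000, 0.0500, -0.1800)

τ = (-0.1000, 0.0500, -0.1800)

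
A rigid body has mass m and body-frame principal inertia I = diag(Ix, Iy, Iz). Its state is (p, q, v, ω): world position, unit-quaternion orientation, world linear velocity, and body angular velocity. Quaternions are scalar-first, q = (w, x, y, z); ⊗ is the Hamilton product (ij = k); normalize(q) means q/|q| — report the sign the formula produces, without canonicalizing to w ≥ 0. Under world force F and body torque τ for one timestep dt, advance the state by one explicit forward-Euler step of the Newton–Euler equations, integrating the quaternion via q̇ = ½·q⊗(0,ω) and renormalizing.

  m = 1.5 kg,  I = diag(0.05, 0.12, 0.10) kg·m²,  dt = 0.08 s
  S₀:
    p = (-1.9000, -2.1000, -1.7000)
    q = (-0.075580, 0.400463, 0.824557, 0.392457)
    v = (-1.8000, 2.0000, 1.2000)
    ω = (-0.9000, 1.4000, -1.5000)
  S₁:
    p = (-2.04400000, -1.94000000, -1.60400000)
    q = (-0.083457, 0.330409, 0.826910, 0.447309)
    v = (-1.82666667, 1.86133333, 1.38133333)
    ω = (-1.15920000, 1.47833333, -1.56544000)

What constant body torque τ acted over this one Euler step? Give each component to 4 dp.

ω₁ − ω₀ = (-0.25920000, 0.07833333, -0.06544000)
precession coupling = (0.0420, -0.0675, -0.0882)
I·α + gyro = (-0.1200, 0.0500, -0.1700)

τ = (-0.1200, 0.0500, -0.1700)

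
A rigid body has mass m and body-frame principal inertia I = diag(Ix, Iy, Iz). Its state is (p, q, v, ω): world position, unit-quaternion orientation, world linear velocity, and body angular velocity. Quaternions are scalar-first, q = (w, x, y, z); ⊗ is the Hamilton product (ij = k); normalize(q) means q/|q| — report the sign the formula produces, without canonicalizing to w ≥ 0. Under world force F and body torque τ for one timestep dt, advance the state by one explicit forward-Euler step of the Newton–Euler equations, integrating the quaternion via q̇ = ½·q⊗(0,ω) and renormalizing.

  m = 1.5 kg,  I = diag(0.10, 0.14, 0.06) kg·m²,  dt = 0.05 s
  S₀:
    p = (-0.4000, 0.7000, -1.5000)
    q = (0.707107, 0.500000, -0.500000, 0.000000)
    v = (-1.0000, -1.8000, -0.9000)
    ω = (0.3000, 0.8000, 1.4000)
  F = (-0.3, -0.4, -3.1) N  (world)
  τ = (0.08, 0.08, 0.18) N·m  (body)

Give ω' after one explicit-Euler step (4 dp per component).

ω' = (0.3848, 0.8226, 1.5420)

α = I⁻¹(τ − ω×Iω) = (1.6960, 0.4514, 2.8400)
ω' = ω + α·dt = (0.3848, 0.8226, 1.5420)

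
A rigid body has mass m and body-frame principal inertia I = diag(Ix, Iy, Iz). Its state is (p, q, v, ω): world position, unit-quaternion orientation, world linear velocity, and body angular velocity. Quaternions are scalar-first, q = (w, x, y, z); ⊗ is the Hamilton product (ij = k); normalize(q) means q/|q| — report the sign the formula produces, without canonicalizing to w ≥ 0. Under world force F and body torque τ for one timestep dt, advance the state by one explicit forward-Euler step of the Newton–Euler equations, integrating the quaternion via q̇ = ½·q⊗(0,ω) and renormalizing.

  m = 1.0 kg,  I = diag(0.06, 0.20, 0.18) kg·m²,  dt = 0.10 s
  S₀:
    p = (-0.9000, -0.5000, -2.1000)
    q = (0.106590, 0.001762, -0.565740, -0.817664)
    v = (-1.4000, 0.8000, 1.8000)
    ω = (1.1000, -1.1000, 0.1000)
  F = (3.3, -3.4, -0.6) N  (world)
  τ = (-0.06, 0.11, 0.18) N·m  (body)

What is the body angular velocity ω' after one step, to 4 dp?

ω×(Iω) gyroscopic = (0.0022, -0.0132, -0.1694)
angular accel α = (-1.0367, 0.6160, 1.9411)
new body rate ω' = (0.9963, -1.0384, 0.2941)

ω' = (0.9963, -1.0384, 0.2941)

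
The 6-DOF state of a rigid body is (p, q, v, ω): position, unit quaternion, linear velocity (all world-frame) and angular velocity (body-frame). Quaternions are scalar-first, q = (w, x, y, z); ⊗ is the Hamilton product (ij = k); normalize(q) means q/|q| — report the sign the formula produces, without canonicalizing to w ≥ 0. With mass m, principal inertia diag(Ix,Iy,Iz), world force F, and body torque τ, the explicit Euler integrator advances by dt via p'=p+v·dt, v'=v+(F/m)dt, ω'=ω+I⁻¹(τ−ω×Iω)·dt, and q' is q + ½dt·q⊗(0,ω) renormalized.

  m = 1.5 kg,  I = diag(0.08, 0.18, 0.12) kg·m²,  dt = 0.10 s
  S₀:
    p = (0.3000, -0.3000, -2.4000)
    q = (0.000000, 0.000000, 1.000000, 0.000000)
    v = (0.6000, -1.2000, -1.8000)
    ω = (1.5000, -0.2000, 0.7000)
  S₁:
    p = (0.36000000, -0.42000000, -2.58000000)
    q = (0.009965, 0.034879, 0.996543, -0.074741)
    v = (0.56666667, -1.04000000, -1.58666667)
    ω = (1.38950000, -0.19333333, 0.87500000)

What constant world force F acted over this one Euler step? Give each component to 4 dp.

v₁ − v₀ = (-0.03333333, 0.16000000, 0.21333333)
applied force F = (-0.5000, 2.4000, 3.2000)

F = (-0.5000, 2.4000, 3.2000)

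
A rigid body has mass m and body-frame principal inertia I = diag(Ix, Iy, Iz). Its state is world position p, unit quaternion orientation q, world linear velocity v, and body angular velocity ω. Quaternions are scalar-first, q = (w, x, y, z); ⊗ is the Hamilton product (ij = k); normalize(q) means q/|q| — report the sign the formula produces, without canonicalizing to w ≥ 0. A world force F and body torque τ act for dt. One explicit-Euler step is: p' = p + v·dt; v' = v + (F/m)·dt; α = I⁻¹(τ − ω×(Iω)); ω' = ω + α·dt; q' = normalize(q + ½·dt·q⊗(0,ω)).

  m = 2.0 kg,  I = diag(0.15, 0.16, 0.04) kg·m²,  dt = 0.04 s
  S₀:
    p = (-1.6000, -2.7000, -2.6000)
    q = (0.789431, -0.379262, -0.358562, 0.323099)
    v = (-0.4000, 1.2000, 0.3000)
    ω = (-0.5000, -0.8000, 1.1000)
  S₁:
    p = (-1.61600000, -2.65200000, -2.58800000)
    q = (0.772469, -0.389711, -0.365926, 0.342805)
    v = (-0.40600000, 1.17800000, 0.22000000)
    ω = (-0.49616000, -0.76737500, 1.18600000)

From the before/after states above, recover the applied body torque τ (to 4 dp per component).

rate change Δω = (0.00384000, 0.03262500, 0.08600000)
I·α + gyro = (0.1200, 0.0700, 0.0900)

τ = (0.1200, 0.0700, 0.0900)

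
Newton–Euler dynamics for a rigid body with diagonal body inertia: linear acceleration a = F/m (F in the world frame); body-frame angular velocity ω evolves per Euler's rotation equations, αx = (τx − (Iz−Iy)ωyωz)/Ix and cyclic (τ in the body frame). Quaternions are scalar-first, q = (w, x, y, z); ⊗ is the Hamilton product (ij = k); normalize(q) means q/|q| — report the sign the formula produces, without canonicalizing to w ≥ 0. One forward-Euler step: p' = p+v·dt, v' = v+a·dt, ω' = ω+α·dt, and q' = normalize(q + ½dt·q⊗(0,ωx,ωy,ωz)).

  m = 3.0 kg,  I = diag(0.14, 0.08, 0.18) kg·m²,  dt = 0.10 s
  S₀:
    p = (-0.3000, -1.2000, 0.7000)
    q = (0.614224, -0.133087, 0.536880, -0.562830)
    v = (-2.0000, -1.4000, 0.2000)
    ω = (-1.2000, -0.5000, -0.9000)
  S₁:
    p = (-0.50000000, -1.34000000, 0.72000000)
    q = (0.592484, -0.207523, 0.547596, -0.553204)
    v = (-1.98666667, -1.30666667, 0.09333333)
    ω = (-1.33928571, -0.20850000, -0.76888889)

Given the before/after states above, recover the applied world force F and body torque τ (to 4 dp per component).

rate change Δω = (-0.13928571, 0.29150000, 0.13111111)
τ = I·(Δω/dt) + ω₀×(Iω₀) = (-0.1500, 0.1900, 0.2000)
v₁ − v₀ = (0.01333333, 0.09333333, -0.10666667)
m·(v₁−v₀)/dt = (0.4000, 2.8000, -3.2000)

F = (0.4000, 2.8000, -3.2000)
τ = (-0.1500, 0.1900, 0.2000)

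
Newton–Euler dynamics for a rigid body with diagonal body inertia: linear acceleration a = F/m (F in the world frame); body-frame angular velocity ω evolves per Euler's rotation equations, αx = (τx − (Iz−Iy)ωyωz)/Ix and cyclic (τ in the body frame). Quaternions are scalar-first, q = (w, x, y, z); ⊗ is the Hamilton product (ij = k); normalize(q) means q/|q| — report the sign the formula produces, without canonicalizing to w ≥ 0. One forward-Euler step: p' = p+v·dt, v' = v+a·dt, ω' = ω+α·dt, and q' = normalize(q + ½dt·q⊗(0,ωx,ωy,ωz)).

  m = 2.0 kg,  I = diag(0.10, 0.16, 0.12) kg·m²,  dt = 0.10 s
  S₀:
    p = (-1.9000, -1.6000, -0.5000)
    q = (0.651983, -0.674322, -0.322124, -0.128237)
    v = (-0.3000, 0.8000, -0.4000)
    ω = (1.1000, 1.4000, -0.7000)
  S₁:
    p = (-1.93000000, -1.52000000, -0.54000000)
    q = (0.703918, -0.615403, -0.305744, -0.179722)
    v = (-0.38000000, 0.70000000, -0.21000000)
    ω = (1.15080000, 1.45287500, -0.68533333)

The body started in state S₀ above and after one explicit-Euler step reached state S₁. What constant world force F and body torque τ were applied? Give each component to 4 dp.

F = (-1.6000, -2.0000, 3.8000)
τ = (0.0900, 0.1000, 0.1100)

v₁ − v₀ = (-0.08000000, -0.10000000, 0.19000000)
m·(v₁−v₀)/dt = (-1.6000, -2.0000, 3.8000)
Δω = ω₁−ω₀ = (0.05080000, 0.05287500, 0.01466667)
I·α + gyro = (0.0900, 0.1000, 0.1100)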